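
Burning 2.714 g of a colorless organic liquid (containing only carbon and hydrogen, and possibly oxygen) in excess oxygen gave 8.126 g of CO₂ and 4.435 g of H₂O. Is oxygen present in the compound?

no

mol C = 8.126 g CO₂ ÷ 44.009 g/mol = 0.18464 mol
mol H = 2 × 4.435 g H₂O ÷ 18.015 g/mol = 0.49237 mol
C and H together account for 2.7141 g — essentially the entire 2.714 g sample — so the compound contains no oxygen.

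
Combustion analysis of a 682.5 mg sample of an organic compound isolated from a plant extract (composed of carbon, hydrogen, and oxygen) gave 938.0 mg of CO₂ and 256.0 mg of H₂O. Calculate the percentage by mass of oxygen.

58.29%

mol C = 0.9380 g CO₂ ÷ 44.009 g/mol = 0.021314 mol
mol H = 2 × 0.2560 g H₂O ÷ 18.015 g/mol = 0.028421 mol
mass O = 0.6825 − (0.25600 + 0.028648) = 0.39785 g → mol O = 0.39785 ÷ 15.999 = 0.024867 mol
mass % O = 0.39785 g ÷ 0.6825 g × 100%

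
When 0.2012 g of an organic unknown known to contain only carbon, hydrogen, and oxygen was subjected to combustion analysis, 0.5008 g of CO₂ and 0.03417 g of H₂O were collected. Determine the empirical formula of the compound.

mol C = 0.5008 g CO₂ ÷ 44.009 g/mol = 0.011379 mol
mol H = 2 × 0.03417 g H₂O ÷ 18.015 g/mol = 0.0037935 mol
mass O = 0.2012 − (0.13668 + 0.0038239) = 0.060697 g → mol O = 0.060697 ÷ 15.999 = 0.0037938 mol
Divide by the smallest (0.0037935 mol): C 3.000, H 1.000, O 1.000

C3HO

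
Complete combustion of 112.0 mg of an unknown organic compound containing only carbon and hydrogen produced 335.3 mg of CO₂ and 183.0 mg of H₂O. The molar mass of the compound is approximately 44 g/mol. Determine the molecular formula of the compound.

C3H8

mol C = 0.3353 g CO₂ ÷ 44.009 g/mol = 0.0076189 mol
mol H = 2 × 0.1830 g H₂O ÷ 18.015 g/mol = 0.020316 mol
Divide by the smallest (0.0076189 mol): C 1.000, H 2.667
Multiplying each by 3 gives whole numbers: C 3.00, H 8.00
Empirical formula: C3H8
Empirical-formula mass = 44.10 g/mol; 44 ÷ 44.10 ≈ 1, so the molecular formula is C3H8.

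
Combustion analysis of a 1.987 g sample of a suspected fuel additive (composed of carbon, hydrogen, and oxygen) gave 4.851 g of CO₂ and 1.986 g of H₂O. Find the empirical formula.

C4H8O

mol C = 4.851 g CO₂ ÷ 44.009 g/mol = 0.11023 mol
mol H = 2 × 1.986 g H₂O ÷ 18.015 g/mol = 0.22048 mol
mass O = 1.987 − (1.3239 + 0.22225) = 0.44081 g → mol O = 0.44081 ÷ 15.999 = 0.027552 mol
Divide by the smallest (0.027552 mol): C 4.001, H 8.002, O 1.000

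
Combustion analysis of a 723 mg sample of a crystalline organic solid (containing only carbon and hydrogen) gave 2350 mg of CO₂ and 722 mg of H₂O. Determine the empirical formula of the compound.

mol C = 2.35 g CO₂ ÷ 44.009 g/mol = 0.05340 mol
mol H = 2 × 0.722 g H₂O ÷ 18.015 g/mol = 0.08016 mol
Divide by the smallest (0.05340 mol): C 1.000, H 1.501
Multiplying each by 2 gives whole numbers: C 2.00, H 3.00

C2H3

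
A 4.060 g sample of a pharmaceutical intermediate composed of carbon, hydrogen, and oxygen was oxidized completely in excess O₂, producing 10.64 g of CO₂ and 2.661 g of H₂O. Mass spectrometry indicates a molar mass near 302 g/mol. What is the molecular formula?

mol C = 10.64 g CO₂ ÷ 44.009 g/mol = 0.24177 mol
mol H = 2 × 2.661 g H₂O ÷ 18.015 g/mol = 0.29542 mol
mass O = 4.060 − (2.9039 + 0.29778) = 0.85833 g → mol O = 0.85833 ÷ 15.999 = 0.053649 mol
Divide by the smallest (0.053649 mol): C 4.506, H 5.507, O 1.000
Multiplying each by 2 gives whole numbers: C 9.01, H 11.01, O 2.00
Empirical formula: C9H11O2
Empirical-formula mass = 151.19 g/mol; 302 ÷ 151.19 ≈ 2, so the molecular formula is C18H22O4.

C18H22O4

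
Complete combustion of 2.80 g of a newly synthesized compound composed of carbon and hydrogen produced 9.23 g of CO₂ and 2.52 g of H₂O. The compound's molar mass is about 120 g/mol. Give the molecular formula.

C9H12

mol C = 9.23 g CO₂ ÷ 44.009 g/mol = 0.2097 mol
mol H = 2 × 2.52 g H₂O ÷ 18.015 g/mol = 0.2798 mol
Divide by the smallest (0.2097 mol): C 1.000, H 1.334
Multiplying each by 3 gives whole numbers: C 3.00, H 4.00
Empirical formula: C3H4
Empirical-formula mass = 40.06 g/mol; 120 ÷ 40.06 ≈ 3, so the molecular formula is C9H12.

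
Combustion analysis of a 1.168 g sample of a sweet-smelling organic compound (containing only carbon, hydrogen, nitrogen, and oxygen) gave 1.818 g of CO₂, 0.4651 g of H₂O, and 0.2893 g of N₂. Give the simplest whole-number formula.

C4H5N2O2

mol C = 1.818 g CO₂ ÷ 44.009 g/mol = 0.041310 mol
mol H = 2 × 0.4651 g H₂O ÷ 18.015 g/mol = 0.051635 mol
mol N = 2 × 0.2893 g N₂ ÷ 28.014 g/mol = 0.020654 mol
mass O = 1.168 − (0.49617 + 0.052048 + 0.28930) = 0.33048 g → mol O = 0.33048 ÷ 15.999 = 0.020656 mol
Divide by the smallest (0.020654 mol): C 2.000, H 2.500, N 1.000, O 1.000
Multiplying each by 2 gives whole numbers: C 4.00, H 5.00, N 2.00, O 2.00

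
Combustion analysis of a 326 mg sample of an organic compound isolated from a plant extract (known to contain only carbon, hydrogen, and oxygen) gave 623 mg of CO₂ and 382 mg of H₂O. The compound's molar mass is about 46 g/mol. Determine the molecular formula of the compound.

mol C = 0.623 g CO₂ ÷ 44.009 g/mol = 0.01416 mol
mol H = 2 × 0.382 g H₂O ÷ 18.015 g/mol = 0.04241 mol
mass O = 0.326 − (0.1700 + 0.04275) = 0.1132 g → mol O = 0.1132 ÷ 15.999 = 0.007077 mol
Divide by the smallest (0.007077 mol): C 2.000, H 5.993, O 1.000
Empirical formula: C2H6O
Empirical-formula mass = 46.07 g/mol; 46 ÷ 46.07 ≈ 1, so the molecular formula is C2H6O.

C2H6O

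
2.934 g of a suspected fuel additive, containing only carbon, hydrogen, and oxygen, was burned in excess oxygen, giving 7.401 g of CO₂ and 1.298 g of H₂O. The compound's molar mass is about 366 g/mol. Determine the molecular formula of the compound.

mol C = 7.401 g CO₂ ÷ 44.009 g/mol = 0.16817 mol
mol H = 2 × 1.298 g H₂O ÷ 18.015 g/mol = 0.14410 mol
mass O = 2.934 − (2.0199 + 0.14525) = 0.76885 g → mol O = 0.76885 ÷ 15.999 = 0.048056 mol
Divide by the smallest (0.048056 mol): C 3.499, H 2.999, O 1.000
Multiplying each by 2 gives whole numbers: C 7.00, H 6.00, O 2.00
Empirical formula: C7H6O2
Empirical-formula mass = 122.12 g/mol; 366 ÷ 122.12 ≈ 3, so the molecular formula is C21H18O6.

C21H18O6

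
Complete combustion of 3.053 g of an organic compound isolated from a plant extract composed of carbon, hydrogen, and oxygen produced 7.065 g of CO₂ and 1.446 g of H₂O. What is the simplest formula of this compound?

C8H8O3

mol C = 7.065 g CO₂ ÷ 44.009 g/mol = 0.16054 mol
mol H = 2 × 1.446 g H₂O ÷ 18.015 g/mol = 0.16053 mol
mass O = 3.053 − (1.9282 + 0.16182) = 0.96299 g → mol O = 0.96299 ÷ 15.999 = 0.060191 mol
Divide by the smallest (0.060191 mol): C 2.667, H 2.667, O 1.000
Multiplying each by 3 gives whole numbers: C 8.00, H 8.00, O 3.00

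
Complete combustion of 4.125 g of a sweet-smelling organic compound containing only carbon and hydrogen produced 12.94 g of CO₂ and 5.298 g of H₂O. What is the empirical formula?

mol C = 12.94 g CO₂ ÷ 44.009 g/mol = 0.29403 mol
mol H = 2 × 5.298 g H₂O ÷ 18.015 g/mol = 0.58818 mol
Divide by the smallest (0.29403 mol): C 1.000, H 2.000

CH2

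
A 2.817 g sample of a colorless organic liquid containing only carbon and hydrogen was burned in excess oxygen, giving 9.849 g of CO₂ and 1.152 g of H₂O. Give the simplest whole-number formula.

mol C = 9.849 g CO₂ ÷ 44.009 g/mol = 0.22380 mol
mol H = 2 × 1.152 g H₂O ÷ 18.015 g/mol = 0.12789 mol
Divide by the smallest (0.12789 mol): C 1.750, H 1.000
Multiplying each by 4 gives whole numbers: C 7.00, H 4.00

C7H4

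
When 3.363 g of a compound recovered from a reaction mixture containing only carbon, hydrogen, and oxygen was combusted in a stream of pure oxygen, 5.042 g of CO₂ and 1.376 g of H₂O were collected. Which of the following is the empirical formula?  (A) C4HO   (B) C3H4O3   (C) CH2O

mol C = 5.042 g CO₂ ÷ 44.009 g/mol = 0.11457 mol
mol H = 2 × 1.376 g H₂O ÷ 18.015 g/mol = 0.15276 mol
mass O = 3.363 − (1.3761 + 0.15398) = 1.8329 g → mol O = 1.8329 ÷ 15.999 = 0.11457 mol
Divide by the smallest (0.11457 mol): C 1.000, H 1.333, O 1.000
Multiplying each by 3 gives whole numbers: C 3.00, H 4.00, O 3.00

(B) C3H4O3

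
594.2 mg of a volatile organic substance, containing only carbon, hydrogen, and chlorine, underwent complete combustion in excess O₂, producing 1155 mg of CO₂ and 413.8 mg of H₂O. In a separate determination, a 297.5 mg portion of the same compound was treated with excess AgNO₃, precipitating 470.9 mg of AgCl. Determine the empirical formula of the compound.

C4H7Cl

mol C = 1.155 g CO₂ ÷ 44.009 g/mol = 0.026245 mol
mol H = 2 × 0.4138 g H₂O ÷ 18.015 g/mol = 0.045939 mol
From the AgCl data: mol Cl per gram of compound = (0.4709 ÷ 143.318) ÷ 0.2975 = 0.011044 mol/g, so in the 0.5942 g combustion sample mol Cl = 0.0065626 mol
Divide by the smallest (0.0065626 mol): C 3.999, H 7.000, Cl 1.000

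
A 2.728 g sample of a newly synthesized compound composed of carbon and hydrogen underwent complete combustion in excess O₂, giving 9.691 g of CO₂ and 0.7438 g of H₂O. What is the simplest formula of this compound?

C8H3

mol C = 9.691 g CO₂ ÷ 44.009 g/mol = 0.22020 mol
mol H = 2 × 0.7438 g H₂O ÷ 18.015 g/mol = 0.082576 mol
Divide by the smallest (0.082576 mol): C 2.667, H 1.000
Multiplying each by 3 gives whole numbers: C 8.00, H 3.00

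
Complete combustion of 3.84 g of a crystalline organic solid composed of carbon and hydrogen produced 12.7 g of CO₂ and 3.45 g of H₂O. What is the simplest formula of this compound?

mol C = 12.7 g CO₂ ÷ 44.009 g/mol = 0.2886 mol
mol H = 2 × 3.45 g H₂O ÷ 18.015 g/mol = 0.3830 mol
Divide by the smallest (0.2886 mol): C 1.000, H 1.327
Multiplying each by 3 gives whole numbers: C 3.00, H 3.98

C3H4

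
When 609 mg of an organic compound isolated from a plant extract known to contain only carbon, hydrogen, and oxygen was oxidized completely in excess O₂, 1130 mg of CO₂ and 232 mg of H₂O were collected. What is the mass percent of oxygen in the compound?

45.1%

mol C = 1.13 g CO₂ ÷ 44.009 g/mol = 0.02568 mol
mol H = 2 × 0.232 g H₂O ÷ 18.015 g/mol = 0.02576 mol
mass O = 0.609 − (0.3084 + 0.02596) = 0.2746 g → mol O = 0.2746 ÷ 15.999 = 0.01717 mol
mass % O = 0.2746 g ÷ 0.609 g × 100%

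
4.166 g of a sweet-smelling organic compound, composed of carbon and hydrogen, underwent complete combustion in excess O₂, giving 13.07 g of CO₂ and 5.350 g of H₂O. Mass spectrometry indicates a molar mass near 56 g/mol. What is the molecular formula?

C4H8

mol C = 13.07 g CO₂ ÷ 44.009 g/mol = 0.29698 mol
mol H = 2 × 5.350 g H₂O ÷ 18.015 g/mol = 0.59395 mol
Divide by the smallest (0.29698 mol): C 1.000, H 2.000
Empirical formula: CH2
Empirical-formula mass = 14.03 g/mol; 56 ÷ 14.03 ≈ 4, so the molecular formula is C4H8.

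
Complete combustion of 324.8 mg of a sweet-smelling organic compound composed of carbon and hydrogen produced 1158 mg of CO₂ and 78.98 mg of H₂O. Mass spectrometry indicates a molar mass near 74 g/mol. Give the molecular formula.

C6H2

mol C = 1.158 g CO₂ ÷ 44.009 g/mol = 0.026313 mol
mol H = 2 × 0.07898 g H₂O ÷ 18.015 g/mol = 0.0087682 mol
Divide by the smallest (0.0087682 mol): C 3.001, H 1.000
Empirical formula: C3H
Empirical-formula mass = 37.04 g/mol; 74 ÷ 37.04 ≈ 2, so the molecular formula is C6H2.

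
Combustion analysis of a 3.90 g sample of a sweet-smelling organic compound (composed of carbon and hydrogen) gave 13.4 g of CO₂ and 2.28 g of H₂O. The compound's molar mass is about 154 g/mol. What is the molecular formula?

mol C = 13.4 g CO₂ ÷ 44.009 g/mol = 0.3045 mol
mol H = 2 × 2.28 g H₂O ÷ 18.015 g/mol = 0.2531 mol
Divide by the smallest (0.2531 mol): C 1.203, H 1.000
Multiplying each by 5 gives whole numbers: C 6.01, H 5.00
Empirical formula: C6H5
Empirical-formula mass = 77.11 g/mol; 154 ÷ 77.11 ≈ 2, so the molecular formula is C12H10.

C12H10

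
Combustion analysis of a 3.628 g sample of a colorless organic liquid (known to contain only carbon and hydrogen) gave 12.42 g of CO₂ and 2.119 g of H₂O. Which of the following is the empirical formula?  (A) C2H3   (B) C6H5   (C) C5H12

(B) C6H5

mol C = 12.42 g CO₂ ÷ 44.009 g/mol = 0.28222 mol
mol H = 2 × 2.119 g H₂O ÷ 18.015 g/mol = 0.23525 mol
Divide by the smallest (0.23525 mol): C 1.200, H 1.000
Multiplying each by 5 gives whole numbers: C 6.00, H 5.00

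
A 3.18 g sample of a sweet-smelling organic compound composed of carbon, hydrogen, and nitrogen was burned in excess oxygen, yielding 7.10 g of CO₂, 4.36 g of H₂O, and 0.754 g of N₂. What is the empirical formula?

C3H9N

mol C = 7.10 g CO₂ ÷ 44.009 g/mol = 0.1613 mol
mol H = 2 × 4.36 g H₂O ÷ 18.015 g/mol = 0.4840 mol
mol N = 2 × 0.754 g N₂ ÷ 28.014 g/mol = 0.05383 mol
Divide by the smallest (0.05383 mol): C 2.997, H 8.992, N 1.000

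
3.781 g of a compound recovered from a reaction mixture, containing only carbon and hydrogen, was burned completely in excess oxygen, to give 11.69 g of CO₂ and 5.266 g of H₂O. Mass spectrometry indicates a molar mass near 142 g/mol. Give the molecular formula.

mol C = 11.69 g CO₂ ÷ 44.009 g/mol = 0.26563 mol
mol H = 2 × 5.266 g H₂O ÷ 18.015 g/mol = 0.58462 mol
Divide by the smallest (0.26563 mol): C 1.000, H 2.201
Multiplying each by 5 gives whole numbers: C 5.00, H 11.00
Empirical formula: C5H11
Empirical-formula mass = 71.14 g/mol; 142 ÷ 71.14 ≈ 2, so the molecular formula is C10H22.

C10H22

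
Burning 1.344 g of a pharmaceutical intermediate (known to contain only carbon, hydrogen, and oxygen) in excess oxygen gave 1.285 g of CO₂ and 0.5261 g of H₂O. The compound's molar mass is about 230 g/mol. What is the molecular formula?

mol C = 1.285 g CO₂ ÷ 44.009 g/mol = 0.029199 mol
mol H = 2 × 0.5261 g H₂O ÷ 18.015 g/mol = 0.058407 mol
mass O = 1.344 − (0.35070 + 0.058874) = 0.93442 g → mol O = 0.93442 ÷ 15.999 = 0.058405 mol
Divide by the smallest (0.029199 mol): C 1.000, H 2.000, O 2.000
Empirical formula: CH2O2
Empirical-formula mass = 46.02 g/mol; 230 ÷ 46.02 ≈ 5, so the molecular formula is C5H10O10.

C5H10O10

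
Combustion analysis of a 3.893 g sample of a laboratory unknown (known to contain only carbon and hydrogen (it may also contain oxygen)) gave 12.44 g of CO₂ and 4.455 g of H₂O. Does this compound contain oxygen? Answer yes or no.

mol C = 12.44 g CO₂ ÷ 44.009 g/mol = 0.28267 mol
mol H = 2 × 4.455 g H₂O ÷ 18.015 g/mol = 0.49459 mol
C and H together account for 3.8937 g — essentially the entire 3.893 g sample — so the compound contains no oxygen.

no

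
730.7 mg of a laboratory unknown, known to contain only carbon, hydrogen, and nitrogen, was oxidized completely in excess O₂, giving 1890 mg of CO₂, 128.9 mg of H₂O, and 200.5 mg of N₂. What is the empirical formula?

C3HN

mol C = 1.890 g CO₂ ÷ 44.009 g/mol = 0.042946 mol
mol H = 2 × 0.1289 g H₂O ÷ 18.015 g/mol = 0.014310 mol
mol N = 2 × 0.2005 g N₂ ÷ 28.014 g/mol = 0.014314 mol
Divide by the smallest (0.014310 mol): C 3.001, H 1.000, N 1.000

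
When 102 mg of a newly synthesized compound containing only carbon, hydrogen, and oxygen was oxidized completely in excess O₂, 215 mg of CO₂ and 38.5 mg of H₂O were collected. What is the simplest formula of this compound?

C8H7O4

mol C = 0.215 g CO₂ ÷ 44.009 g/mol = 0.004885 mol
mol H = 2 × 0.0385 g H₂O ÷ 18.015 g/mol = 0.004274 mol
mass O = 0.102 − (0.05868 + 0.004308) = 0.03901 g → mol O = 0.03901 ÷ 15.999 = 0.002438 mol
Divide by the smallest (0.002438 mol): C 2.003, H 1.753, O 1.000
Multiplying each by 4 gives whole numbers: C 8.01, H 7.01, O 4.00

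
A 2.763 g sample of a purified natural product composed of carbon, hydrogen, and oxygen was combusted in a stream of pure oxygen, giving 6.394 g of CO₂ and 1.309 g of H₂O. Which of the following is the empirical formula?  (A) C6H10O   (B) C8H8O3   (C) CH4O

mol C = 6.394 g CO₂ ÷ 44.009 g/mol = 0.14529 mol
mol H = 2 × 1.309 g H₂O ÷ 18.015 g/mol = 0.14532 mol
mass O = 2.763 − (1.7451 + 0.14649) = 0.87145 g → mol O = 0.87145 ÷ 15.999 = 0.054469 mol
Divide by the smallest (0.054469 mol): C 2.667, H 2.668, O 1.000
Multiplying each by 3 gives whole numbers: C 8.00, H 8.00, O 3.00

(B) C8H8O3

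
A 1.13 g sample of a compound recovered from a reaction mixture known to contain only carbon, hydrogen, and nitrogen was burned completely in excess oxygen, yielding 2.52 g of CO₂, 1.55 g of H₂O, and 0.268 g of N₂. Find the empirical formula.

C3H9N

mol C = 2.52 g CO₂ ÷ 44.009 g/mol = 0.05726 mol
mol H = 2 × 1.55 g H₂O ÷ 18.015 g/mol = 0.1721 mol
mol N = 2 × 0.268 g N₂ ÷ 28.014 g/mol = 0.01913 mol
Divide by the smallest (0.01913 mol): C 2.993, H 8.994, N 1.000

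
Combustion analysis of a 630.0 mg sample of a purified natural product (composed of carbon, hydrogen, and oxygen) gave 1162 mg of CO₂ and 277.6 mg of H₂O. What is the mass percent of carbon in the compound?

mol C = 1.162 g CO₂ ÷ 44.009 g/mol = 0.026404 mol
mol H = 2 × 0.2776 g H₂O ÷ 18.015 g/mol = 0.030819 mol
mass O = 0.6300 − (0.31713 + 0.031065) = 0.28180 g → mol O = 0.28180 ÷ 15.999 = 0.017614 mol
mass % C = 0.31713 g ÷ 0.6300 g × 100%

50.34%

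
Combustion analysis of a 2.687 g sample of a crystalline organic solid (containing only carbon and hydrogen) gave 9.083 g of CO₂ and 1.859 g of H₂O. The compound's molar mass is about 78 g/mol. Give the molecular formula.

C6H6

mol C = 9.083 g CO₂ ÷ 44.009 g/mol = 0.20639 mol
mol H = 2 × 1.859 g H₂O ÷ 18.015 g/mol = 0.20638 mol
Divide by the smallest (0.20638 mol): C 1.000, H 1.000
Empirical formula: CH
Empirical-formula mass = 13.02 g/mol; 78 ÷ 13.02 ≈ 6, so the molecular formula is C6H6.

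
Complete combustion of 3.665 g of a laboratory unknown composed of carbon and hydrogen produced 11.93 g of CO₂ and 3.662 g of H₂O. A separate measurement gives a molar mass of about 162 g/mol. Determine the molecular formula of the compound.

C12H18

mol C = 11.93 g CO₂ ÷ 44.009 g/mol = 0.27108 mol
mol H = 2 × 3.662 g H₂O ÷ 18.015 g/mol = 0.40655 mol
Divide by the smallest (0.27108 mol): C 1.000, H 1.500
Multiplying each by 2 gives whole numbers: C 2.00, H 3.00
Empirical formula: C2H3
Empirical-formula mass = 27.05 g/mol; 162 ÷ 27.05 ≈ 6, so the molecular formula is C12H18.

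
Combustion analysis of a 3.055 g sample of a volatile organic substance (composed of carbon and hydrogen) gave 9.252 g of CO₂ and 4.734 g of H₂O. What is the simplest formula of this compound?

mol C = 9.252 g CO₂ ÷ 44.009 g/mol = 0.21023 mol
mol H = 2 × 4.734 g H₂O ÷ 18.015 g/mol = 0.52556 mol
Divide by the smallest (0.21023 mol): C 1.000, H 2.500
Multiplying each by 2 gives whole numbers: C 2.00, H 5.00

C2H5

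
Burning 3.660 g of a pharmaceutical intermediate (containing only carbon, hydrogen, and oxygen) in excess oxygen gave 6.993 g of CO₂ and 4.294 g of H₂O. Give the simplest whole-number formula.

C2H6O

mol C = 6.993 g CO₂ ÷ 44.009 g/mol = 0.15890 mol
mol H = 2 × 4.294 g H₂O ÷ 18.015 g/mol = 0.47671 mol
mass O = 3.660 − (1.9085 + 0.48053) = 1.2709 g → mol O = 1.2709 ÷ 15.999 = 0.079438 mol
Divide by the smallest (0.079438 mol): C 2.000, H 6.001, O 1.000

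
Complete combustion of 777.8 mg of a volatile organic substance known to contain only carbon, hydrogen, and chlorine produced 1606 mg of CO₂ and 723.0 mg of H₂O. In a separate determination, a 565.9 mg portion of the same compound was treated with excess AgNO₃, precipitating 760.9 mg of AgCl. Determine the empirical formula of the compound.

mol C = 1.606 g CO₂ ÷ 44.009 g/mol = 0.036493 mol
mol H = 2 × 0.7230 g H₂O ÷ 18.015 g/mol = 0.080266 mol
From the AgCl data: mol Cl per gram of compound = (0.7609 ÷ 143.318) ÷ 0.5659 = 0.0093818 mol/g, so in the 0.7778 g combustion sample mol Cl = 0.0072972 mol
Divide by the smallest (0.0072972 mol): C 5.001, H 11.000, Cl 1.000

C5H11Cl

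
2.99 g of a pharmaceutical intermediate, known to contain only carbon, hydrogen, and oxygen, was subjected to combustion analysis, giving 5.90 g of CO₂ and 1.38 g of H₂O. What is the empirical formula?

mol C = 5.90 g CO₂ ÷ 44.009 g/mol = 0.1341 mol
mol H = 2 × 1.38 g H₂O ÷ 18.015 g/mol = 0.1532 mol
mass O = 2.99 − (1.610 + 0.1544) = 1.225 g → mol O = 1.225 ÷ 15.999 = 0.07659 mol
Divide by the smallest (0.07659 mol): C 1.750, H 2.000, O 1.000
Multiplying each by 4 gives whole numbers: C 7.00, H 8.00, O 4.00

C7H8O4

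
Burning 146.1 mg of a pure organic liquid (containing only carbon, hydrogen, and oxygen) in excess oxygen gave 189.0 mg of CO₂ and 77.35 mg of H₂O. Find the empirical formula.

C4H8O5

mol C = 0.1890 g CO₂ ÷ 44.009 g/mol = 0.0042946 mol
mol H = 2 × 0.07735 g H₂O ÷ 18.015 g/mol = 0.0085873 mol
mass O = 0.1461 − (0.051582 + 0.0086560) = 0.085862 g → mol O = 0.085862 ÷ 15.999 = 0.0053667 mol
Divide by the smallest (0.0042946 mol): C 1.000, H 2.000, O 1.250
Multiplying each by 4 gives whole numbers: C 4.00, H 8.00, O 5.00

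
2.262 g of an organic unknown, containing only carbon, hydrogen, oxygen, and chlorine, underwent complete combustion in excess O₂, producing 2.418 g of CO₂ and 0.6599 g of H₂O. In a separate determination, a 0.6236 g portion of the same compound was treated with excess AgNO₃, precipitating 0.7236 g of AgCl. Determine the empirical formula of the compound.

C3H4ClO3

mol C = 2.418 g CO₂ ÷ 44.009 g/mol = 0.054943 mol
mol H = 2 × 0.6599 g H₂O ÷ 18.015 g/mol = 0.073261 mol
From the AgCl data: mol Cl per gram of compound = (0.7236 ÷ 143.318) ÷ 0.6236 = 0.0080964 mol/g, so in the 2.262 g combustion sample mol Cl = 0.018314 mol
mass O = 2.262 − (0.65992 + 0.073847 + 0.64923) = 0.87900 g → mol O = 0.87900 ÷ 15.999 = 0.054941 mol
Divide by the smallest (0.018314 mol): C 3.000, H 4.000, Cl 1.000, O 3.000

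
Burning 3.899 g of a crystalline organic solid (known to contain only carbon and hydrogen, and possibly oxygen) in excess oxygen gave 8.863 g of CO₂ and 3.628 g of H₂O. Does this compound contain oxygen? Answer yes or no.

mol C = 8.863 g CO₂ ÷ 44.009 g/mol = 0.20139 mol
mol H = 2 × 3.628 g H₂O ÷ 18.015 g/mol = 0.40278 mol
C and H account for only 2.8249 g of the 3.899 g sample; the remaining 1.0741 g must be oxygen.

yes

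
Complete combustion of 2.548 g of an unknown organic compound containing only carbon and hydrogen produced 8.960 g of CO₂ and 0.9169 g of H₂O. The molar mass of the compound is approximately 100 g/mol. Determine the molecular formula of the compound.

mol C = 8.960 g CO₂ ÷ 44.009 g/mol = 0.20359 mol
mol H = 2 × 0.9169 g H₂O ÷ 18.015 g/mol = 0.10179 mol
Divide by the smallest (0.10179 mol): C 2.000, H 1.000
Empirical formula: C2H
Empirical-formula mass = 25.03 g/mol; 100 ÷ 25.03 ≈ 4, so the molecular formula is C8H4.

C8H4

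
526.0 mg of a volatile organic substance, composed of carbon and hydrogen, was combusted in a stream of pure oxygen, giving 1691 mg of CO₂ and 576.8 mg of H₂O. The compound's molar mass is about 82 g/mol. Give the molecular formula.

mol C = 1.691 g CO₂ ÷ 44.009 g/mol = 0.038424 mol
mol H = 2 × 0.5768 g H₂O ÷ 18.015 g/mol = 0.064036 mol
Divide by the smallest (0.038424 mol): C 1.000, H 1.667
Multiplying each by 3 gives whole numbers: C 3.00, H 5.00
Empirical formula: C3H5
Empirical-formula mass = 41.07 g/mol; 82 ÷ 41.07 ≈ 2, so the molecular formula is C6H10.

C6H10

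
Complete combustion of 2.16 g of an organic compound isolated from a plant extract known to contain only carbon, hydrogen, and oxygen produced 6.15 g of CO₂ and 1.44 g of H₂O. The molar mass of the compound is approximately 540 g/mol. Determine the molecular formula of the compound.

C35H40O5

mol C = 6.15 g CO₂ ÷ 44.009 g/mol = 0.1397 mol
mol H = 2 × 1.44 g H₂O ÷ 18.015 g/mol = 0.1599 mol
mass O = 2.16 − (1.678 + 0.1611) = 0.3204 g → mol O = 0.3204 ÷ 15.999 = 0.02003 mol
Divide by the smallest (0.02003 mol): C 6.978, H 7.983, O 1.000
Empirical formula: C7H8O
Empirical-formula mass = 108.14 g/mol; 540 ÷ 108.14 ≈ 5, so the molecular formula is C35H40O5.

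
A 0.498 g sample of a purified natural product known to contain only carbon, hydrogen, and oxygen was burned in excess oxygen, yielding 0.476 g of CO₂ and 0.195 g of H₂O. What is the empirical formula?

mol C = 0.476 g CO₂ ÷ 44.009 g/mol = 0.01082 mol
mol H = 2 × 0.195 g H₂O ÷ 18.015 g/mol = 0.02165 mol
mass O = 0.498 − (0.1299 + 0.02182) = 0.3463 g → mol O = 0.3463 ÷ 15.999 = 0.02164 mol
Divide by the smallest (0.01082 mol): C 1.000, H 2.002, O 2.001

CH2O2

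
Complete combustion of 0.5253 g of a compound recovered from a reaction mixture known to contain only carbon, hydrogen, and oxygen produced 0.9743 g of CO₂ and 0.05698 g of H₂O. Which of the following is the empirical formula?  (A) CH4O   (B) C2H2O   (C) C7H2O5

mol C = 0.9743 g CO₂ ÷ 44.009 g/mol = 0.022139 mol
mol H = 2 × 0.05698 g H₂O ÷ 18.015 g/mol = 0.0063258 mol
mass O = 0.5253 − (0.26591 + 0.0063764) = 0.25302 g → mol O = 0.25302 ÷ 15.999 = 0.015815 mol
Divide by the smallest (0.0063258 mol): C 3.500, H 1.000, O 2.500
Multiplying each by 2 gives whole numbers: C 7.00, H 2.00, O 5.00

(C) C7H2O5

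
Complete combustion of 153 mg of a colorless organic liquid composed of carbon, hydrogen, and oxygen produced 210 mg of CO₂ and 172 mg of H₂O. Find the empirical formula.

CH4O

mol C = 0.210 g CO₂ ÷ 44.009 g/mol = 0.004772 mol
mol H = 2 × 0.172 g H₂O ÷ 18.015 g/mol = 0.01910 mol
mass O = 0.153 − (0.05731 + 0.01925) = 0.07644 g → mol O = 0.07644 ÷ 15.999 = 0.004778 mol
Divide by the smallest (0.004772 mol): C 1.000, H 4.002, O 1.001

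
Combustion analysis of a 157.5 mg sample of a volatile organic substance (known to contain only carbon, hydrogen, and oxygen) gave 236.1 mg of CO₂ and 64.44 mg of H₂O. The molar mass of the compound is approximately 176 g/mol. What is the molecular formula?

mol C = 0.2361 g CO₂ ÷ 44.009 g/mol = 0.0053648 mol
mol H = 2 × 0.06444 g H₂O ÷ 18.015 g/mol = 0.0071540 mol
mass O = 0.1575 − (0.064437 + 0.0072113) = 0.085852 g → mol O = 0.085852 ÷ 15.999 = 0.0053661 mol
Divide by the smallest (0.0053648 mol): C 1.000, H 1.334, O 1.000
Multiplying each by 3 gives whole numbers: C 3.00, H 4.00, O 3.00
Empirical formula: C3H4O3
Empirical-formula mass = 88.06 g/mol; 176 ÷ 88.06 ≈ 2, so the molecular formula is C6H8O6.

C6H8O6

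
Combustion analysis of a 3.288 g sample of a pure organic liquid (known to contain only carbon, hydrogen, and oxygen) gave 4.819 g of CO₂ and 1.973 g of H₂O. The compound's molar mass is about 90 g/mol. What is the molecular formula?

C3H6O3

mol C = 4.819 g CO₂ ÷ 44.009 g/mol = 0.10950 mol
mol H = 2 × 1.973 g H₂O ÷ 18.015 g/mol = 0.21904 mol
mass O = 3.288 − (1.3152 + 0.22079) = 1.7520 g → mol O = 1.7520 ÷ 15.999 = 0.10951 mol
Divide by the smallest (0.10950 mol): C 1.000, H 2.000, O 1.000
Empirical formula: CH2O
Empirical-formula mass = 30.03 g/mol; 90 ÷ 30.03 ≈ 3, so the molecular formula is C3H6O3.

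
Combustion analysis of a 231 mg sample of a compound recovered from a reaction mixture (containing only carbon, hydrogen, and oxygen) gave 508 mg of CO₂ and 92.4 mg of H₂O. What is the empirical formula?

C9H8O4

mol C = 0.508 g CO₂ ÷ 44.009 g/mol = 0.01154 mol
mol H = 2 × 0.0924 g H₂O ÷ 18.015 g/mol = 0.01026 mol
mass O = 0.231 − (0.1386 + 0.01034) = 0.08202 g → mol O = 0.08202 ÷ 15.999 = 0.005126 mol
Divide by the smallest (0.005126 mol): C 2.252, H 2.001, O 1.000
Multiplying each by 4 gives whole numbers: C 9.01, H 8.00, O 4.00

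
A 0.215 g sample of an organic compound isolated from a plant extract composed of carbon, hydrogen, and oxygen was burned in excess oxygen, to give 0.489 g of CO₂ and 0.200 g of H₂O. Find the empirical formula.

C3H6O

mol C = 0.489 g CO₂ ÷ 44.009 g/mol = 0.01111 mol
mol H = 2 × 0.200 g H₂O ÷ 18.015 g/mol = 0.02220 mol
mass O = 0.215 − (0.1335 + 0.02238) = 0.05916 g → mol O = 0.05916 ÷ 15.999 = 0.003698 mol
Divide by the smallest (0.003698 mol): C 3.005, H 6.005, O 1.000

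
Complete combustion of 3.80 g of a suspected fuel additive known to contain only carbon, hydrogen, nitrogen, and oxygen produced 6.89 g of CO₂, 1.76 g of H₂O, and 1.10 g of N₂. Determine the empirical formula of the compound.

C4H5N2O

mol C = 6.89 g CO₂ ÷ 44.009 g/mol = 0.1566 mol
mol H = 2 × 1.76 g H₂O ÷ 18.015 g/mol = 0.1954 mol
mol N = 2 × 1.10 g N₂ ÷ 28.014 g/mol = 0.07853 mol
mass O = 3.80 − (1.880 + 0.1970 + 1.100) = 0.6226 g → mol O = 0.6226 ÷ 15.999 = 0.03892 mol
Divide by the smallest (0.03892 mol): C 4.023, H 5.021, N 2.018, O 1.000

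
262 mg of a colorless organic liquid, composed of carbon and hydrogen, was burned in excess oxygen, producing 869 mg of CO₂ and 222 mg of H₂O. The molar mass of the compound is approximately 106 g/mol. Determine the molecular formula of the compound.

mol C = 0.869 g CO₂ ÷ 44.009 g/mol = 0.01975 mol
mol H = 2 × 0.222 g H₂O ÷ 18.015 g/mol = 0.02465 mol
Divide by the smallest (0.01975 mol): C 1.000, H 1.248
Multiplying each by 4 gives whole numbers: C 4.00, H 4.99
Empirical formula: C4H5
Empirical-formula mass = 53.08 g/mol; 106 ÷ 53.08 ≈ 2, so the molecular formula is C8H10.

C8H10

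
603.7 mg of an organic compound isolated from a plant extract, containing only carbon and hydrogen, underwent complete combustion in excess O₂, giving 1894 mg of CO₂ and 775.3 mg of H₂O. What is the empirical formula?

CH2

mol C = 1.894 g CO₂ ÷ 44.009 g/mol = 0.043037 mol
mol H = 2 × 0.7753 g H₂O ÷ 18.015 g/mol = 0.086073 mol
Divide by the smallest (0.043037 mol): C 1.000, H 2.000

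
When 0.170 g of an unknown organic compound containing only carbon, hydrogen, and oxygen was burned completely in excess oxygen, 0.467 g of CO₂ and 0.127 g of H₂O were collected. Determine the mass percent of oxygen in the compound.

16.7%

mol C = 0.467 g CO₂ ÷ 44.009 g/mol = 0.01061 mol
mol H = 2 × 0.127 g H₂O ÷ 18.015 g/mol = 0.01410 mol
mass O = 0.170 − (0.1275 + 0.01421) = 0.02833 g → mol O = 0.02833 ÷ 15.999 = 0.001771 mol
mass % O = 0.02833 g ÷ 0.170 g × 100%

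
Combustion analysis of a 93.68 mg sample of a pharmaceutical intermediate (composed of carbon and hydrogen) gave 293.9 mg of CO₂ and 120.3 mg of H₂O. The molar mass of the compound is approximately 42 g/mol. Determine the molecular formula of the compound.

mol C = 0.2939 g CO₂ ÷ 44.009 g/mol = 0.0066782 mol
mol H = 2 × 0.1203 g H₂O ÷ 18.015 g/mol = 0.013356 mol
Divide by the smallest (0.0066782 mol): C 1.000, H 2.000
Empirical formula: CH2
Empirical-formula mass = 14.03 g/mol; 42 ÷ 14.03 ≈ 3, so the molecular formula is C3H6.

C3H6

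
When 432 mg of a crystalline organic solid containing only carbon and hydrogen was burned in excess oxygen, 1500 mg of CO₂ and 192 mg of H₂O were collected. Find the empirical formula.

C8H5

mol C = 1.50 g CO₂ ÷ 44.009 g/mol = 0.03408 mol
mol H = 2 × 0.192 g H₂O ÷ 18.015 g/mol = 0.02132 mol
Divide by the smallest (0.02132 mol): C 1.599, H 1.000
Multiplying each by 5 gives whole numbers: C 8.00, H 5.00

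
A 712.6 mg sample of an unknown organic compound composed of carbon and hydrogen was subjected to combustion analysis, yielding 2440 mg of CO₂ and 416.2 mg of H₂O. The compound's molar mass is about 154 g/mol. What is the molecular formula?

mol C = 2.440 g CO₂ ÷ 44.009 g/mol = 0.055443 mol
mol H = 2 × 0.4162 g H₂O ÷ 18.015 g/mol = 0.046206 mol
Divide by the smallest (0.046206 mol): C 1.200, H 1.000
Multiplying each by 5 gives whole numbers: C 6.00, H 5.00
Empirical formula: C6H5
Empirical-formula mass = 77.11 g/mol; 154 ÷ 77.11 ≈ 2, so the molecular formula is C12H10.

C12H10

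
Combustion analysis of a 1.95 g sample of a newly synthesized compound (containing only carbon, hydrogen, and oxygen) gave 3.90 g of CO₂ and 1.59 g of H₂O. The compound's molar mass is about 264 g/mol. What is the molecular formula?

mol C = 3.90 g CO₂ ÷ 44.009 g/mol = 0.08862 mol
mol H = 2 × 1.59 g H₂O ÷ 18.015 g/mol = 0.1765 mol
mass O = 1.95 − (1.064 + 0.1779) = 0.7077 g → mol O = 0.7077 ÷ 15.999 = 0.04423 mol
Divide by the smallest (0.04423 mol): C 2.003, H 3.991, O 1.000
Empirical formula: C2H4O
Empirical-formula mass = 44.05 g/mol; 264 ÷ 44.05 ≈ 6, so the molecular formula is C12H24O6.

C12H24O6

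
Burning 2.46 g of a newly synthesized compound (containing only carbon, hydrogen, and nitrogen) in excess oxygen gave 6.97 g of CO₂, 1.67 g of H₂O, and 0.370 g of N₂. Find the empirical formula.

mol C = 6.97 g CO₂ ÷ 44.009 g/mol = 0.1584 mol
mol H = 2 × 1.67 g H₂O ÷ 18.015 g/mol = 0.1854 mol
mol N = 2 × 0.370 g N₂ ÷ 28.014 g/mol = 0.02642 mol
Divide by the smallest (0.02642 mol): C 5.996, H 7.019, N 1.000

C6H7N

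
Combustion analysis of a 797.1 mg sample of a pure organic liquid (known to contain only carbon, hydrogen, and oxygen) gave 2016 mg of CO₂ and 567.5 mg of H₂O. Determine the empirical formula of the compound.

mol C = 2.016 g CO₂ ÷ 44.009 g/mol = 0.045809 mol
mol H = 2 × 0.5675 g H₂O ÷ 18.015 g/mol = 0.063003 mol
mass O = 0.7971 − (0.55021 + 0.063507) = 0.18338 g → mol O = 0.18338 ÷ 15.999 = 0.011462 mol
Divide by the smallest (0.011462 mol): C 3.997, H 5.497, O 1.000
Multiplying each by 2 gives whole numbers: C 7.99, H 10.99, O 2.00

C8H11O2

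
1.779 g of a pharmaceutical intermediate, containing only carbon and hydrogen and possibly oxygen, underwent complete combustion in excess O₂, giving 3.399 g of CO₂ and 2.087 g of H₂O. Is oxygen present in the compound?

yes

mol C = 3.399 g CO₂ ÷ 44.009 g/mol = 0.077234 mol
mol H = 2 × 2.087 g H₂O ÷ 18.015 g/mol = 0.23170 mol
C and H account for only 1.1612 g of the 1.779 g sample; the remaining 0.61779 g must be oxygen.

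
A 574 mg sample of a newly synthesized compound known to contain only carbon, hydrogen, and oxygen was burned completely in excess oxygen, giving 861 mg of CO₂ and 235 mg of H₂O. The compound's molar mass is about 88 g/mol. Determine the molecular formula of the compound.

C3H4O3

mol C = 0.861 g CO₂ ÷ 44.009 g/mol = 0.01956 mol
mol H = 2 × 0.235 g H₂O ÷ 18.015 g/mol = 0.02609 mol
mass O = 0.574 − (0.2350 + 0.02630) = 0.3127 g → mol O = 0.3127 ÷ 15.999 = 0.01955 mol
Divide by the smallest (0.01955 mol): C 1.001, H 1.335, O 1.000
Multiplying each by 3 gives whole numbers: C 3.00, H 4.00, O 3.00
Empirical formula: C3H4O3
Empirical-formula mass = 88.06 g/mol; 88 ÷ 88.06 ≈ 1, so the molecular formula is C3H4O3.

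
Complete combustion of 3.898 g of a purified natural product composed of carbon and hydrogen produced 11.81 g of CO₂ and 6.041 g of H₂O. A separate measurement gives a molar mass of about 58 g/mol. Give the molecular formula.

C4H10

mol C = 11.81 g CO₂ ÷ 44.009 g/mol = 0.26835 mol
mol H = 2 × 6.041 g H₂O ÷ 18.015 g/mol = 0.67066 mol
Divide by the smallest (0.26835 mol): C 1.000, H 2.499
Multiplying each by 2 gives whole numbers: C 2.00, H 5.00
Empirical formula: C2H5
Empirical-formula mass = 29.06 g/mol; 58 ÷ 29.06 ≈ 2, so the molecular formula is C4H10.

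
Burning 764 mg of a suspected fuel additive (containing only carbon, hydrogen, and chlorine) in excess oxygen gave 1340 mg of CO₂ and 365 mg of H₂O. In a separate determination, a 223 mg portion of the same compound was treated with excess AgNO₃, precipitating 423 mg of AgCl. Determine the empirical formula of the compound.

mol C = 1.34 g CO₂ ÷ 44.009 g/mol = 0.03045 mol
mol H = 2 × 0.365 g H₂O ÷ 18.015 g/mol = 0.04052 mol
From the AgCl data: mol Cl per gram of compound = (0.423 ÷ 143.318) ÷ 0.223 = 0.01324 mol/g, so in the 0.764 g combustion sample mol Cl = 0.01011 mol
Divide by the smallest (0.01011 mol): C 3.011, H 4.007, Cl 1.000

C3H4Cl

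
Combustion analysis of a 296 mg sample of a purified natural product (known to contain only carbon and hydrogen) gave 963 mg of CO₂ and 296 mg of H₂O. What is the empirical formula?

mol C = 0.963 g CO₂ ÷ 44.009 g/mol = 0.02188 mol
mol H = 2 × 0.296 g H₂O ÷ 18.015 g/mol = 0.03286 mol
Divide by the smallest (0.02188 mol): C 1.000, H 1.502
Multiplying each by 2 gives whole numbers: C 2.00, H 3.00

C2H3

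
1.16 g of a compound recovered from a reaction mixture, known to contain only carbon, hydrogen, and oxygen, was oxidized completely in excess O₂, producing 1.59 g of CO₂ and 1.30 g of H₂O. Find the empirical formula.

mol C = 1.59 g CO₂ ÷ 44.009 g/mol = 0.03613 mol
mol H = 2 × 1.30 g H₂O ÷ 18.015 g/mol = 0.1443 mol
mass O = 1.16 − (0.4339 + 0.1455) = 0.5806 g → mol O = 0.5806 ÷ 15.999 = 0.03629 mol
Divide by the smallest (0.03613 mol): C 1.000, H 3.995, O 1.004

CH4O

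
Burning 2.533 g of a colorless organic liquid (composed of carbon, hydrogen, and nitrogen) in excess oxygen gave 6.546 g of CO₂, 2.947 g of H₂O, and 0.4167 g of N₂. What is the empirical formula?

mol C = 6.546 g CO₂ ÷ 44.009 g/mol = 0.14874 mol
mol H = 2 × 2.947 g H₂O ÷ 18.015 g/mol = 0.32717 mol
mol N = 2 × 0.4167 g N₂ ÷ 28.014 g/mol = 0.029749 mol
Divide by the smallest (0.029749 mol): C 5.000, H 10.998, N 1.000

C5H11N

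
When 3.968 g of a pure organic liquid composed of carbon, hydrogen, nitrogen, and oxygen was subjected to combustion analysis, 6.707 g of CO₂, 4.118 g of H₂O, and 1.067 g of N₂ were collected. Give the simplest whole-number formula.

mol C = 6.707 g CO₂ ÷ 44.009 g/mol = 0.15240 mol
mol H = 2 × 4.118 g H₂O ÷ 18.015 g/mol = 0.45717 mol
mol N = 2 × 1.067 g N₂ ÷ 28.014 g/mol = 0.076176 mol
mass O = 3.968 − (1.8305 + 0.46083 + 1.0670) = 0.60968 g → mol O = 0.60968 ÷ 15.999 = 0.038108 mol
Divide by the smallest (0.038108 mol): C 3.999, H 11.997, N 1.999, O 1.000

C4H12N2O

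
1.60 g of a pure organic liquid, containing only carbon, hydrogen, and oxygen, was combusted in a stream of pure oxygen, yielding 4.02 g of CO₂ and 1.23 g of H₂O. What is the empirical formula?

C4H6O

mol C = 4.02 g CO₂ ÷ 44.009 g/mol = 0.09134 mol
mol H = 2 × 1.23 g H₂O ÷ 18.015 g/mol = 0.1366 mol
mass O = 1.60 − (1.097 + 0.1376) = 0.3652 g → mol O = 0.3652 ÷ 15.999 = 0.02283 mol
Divide by the smallest (0.02283 mol): C 4.002, H 5.982, O 1.000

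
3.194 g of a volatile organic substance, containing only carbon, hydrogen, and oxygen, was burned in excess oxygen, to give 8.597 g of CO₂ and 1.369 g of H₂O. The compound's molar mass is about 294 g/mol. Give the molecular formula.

mol C = 8.597 g CO₂ ÷ 44.009 g/mol = 0.19535 mol
mol H = 2 × 1.369 g H₂O ÷ 18.015 g/mol = 0.15198 mol
mass O = 3.194 − (2.3463 + 0.15320) = 0.69449 g → mol O = 0.69449 ÷ 15.999 = 0.043409 mol
Divide by the smallest (0.043409 mol): C 4.500, H 3.501, O 1.000
Multiplying each by 2 gives whole numbers: C 9.00, H 7.00, O 2.00
Empirical formula: C9H7O2
Empirical-formula mass = 147.15 g/mol; 294 ÷ 147.15 ≈ 2, so the molecular formula is C18H14O4.

C18H14O4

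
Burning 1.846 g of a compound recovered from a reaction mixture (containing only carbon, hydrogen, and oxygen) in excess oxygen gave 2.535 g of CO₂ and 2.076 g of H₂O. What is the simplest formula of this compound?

CH4O

mol C = 2.535 g CO₂ ÷ 44.009 g/mol = 0.057602 mol
mol H = 2 × 2.076 g H₂O ÷ 18.015 g/mol = 0.23047 mol
mass O = 1.846 − (0.69186 + 0.23232) = 0.92183 g → mol O = 0.92183 ÷ 15.999 = 0.057618 mol
Divide by the smallest (0.057602 mol): C 1.000, H 4.001, O 1.000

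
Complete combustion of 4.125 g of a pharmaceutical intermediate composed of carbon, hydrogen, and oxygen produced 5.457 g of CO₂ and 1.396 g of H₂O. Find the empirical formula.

mol C = 5.457 g CO₂ ÷ 44.009 g/mol = 0.12400 mol
mol H = 2 × 1.396 g H₂O ÷ 18.015 g/mol = 0.15498 mol
mass O = 4.125 − (1.4893 + 0.15622) = 2.4794 g → mol O = 2.4794 ÷ 15.999 = 0.15498 mol
Divide by the smallest (0.12400 mol): C 1.000, H 1.250, O 1.250
Multiplying each by 4 gives whole numbers: C 4.00, H 5.00, O 5.00

C4H5O5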